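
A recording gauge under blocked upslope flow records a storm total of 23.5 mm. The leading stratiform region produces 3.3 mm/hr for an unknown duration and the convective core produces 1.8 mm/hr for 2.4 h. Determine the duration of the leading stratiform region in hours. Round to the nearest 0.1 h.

Known phases: 1.8 × 2.4 = 4.32 mm.
Remaining depth = 23.5 − 4.32 = 19.18 mm.
Duration = 19.18 / 3.3 = 5.8 h.

duration ≈ 5.8 h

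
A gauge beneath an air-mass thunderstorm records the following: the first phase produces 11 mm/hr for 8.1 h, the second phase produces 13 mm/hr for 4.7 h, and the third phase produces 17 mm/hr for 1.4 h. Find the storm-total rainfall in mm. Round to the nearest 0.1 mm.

Total = Σ Rᵢ Δtᵢ = 11 × 8.1 + 13 × 4.7 + 17 × 1.4
      = 89.1 + 61.1 + 23.8 = 174.0 mm.

total ≈ 174.0 mm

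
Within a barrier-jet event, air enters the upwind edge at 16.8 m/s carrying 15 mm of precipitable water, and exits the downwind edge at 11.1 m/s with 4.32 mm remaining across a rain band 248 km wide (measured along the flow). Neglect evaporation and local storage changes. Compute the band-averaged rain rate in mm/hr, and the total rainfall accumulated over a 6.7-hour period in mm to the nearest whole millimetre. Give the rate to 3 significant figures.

Column moisture flux per unit crosswind length is F = V × PW.
Inflow: F_in = 16.8 × 15 = 252 mm·m/s
Outflow: F_out = 11.1 × 4.32 = 47.952 mm·m/s
Steady-state rate R = (F_in − F_out)/L = (252 − 47.952) / 248000 m = 8.228e-04 mm/s.
R = 8.228e-04 × 3600 = 2.96 mm/hr.
Over 6.7 h: total = 2.96 × 6.7 = 19.832 ≈ 20 mm.

R ≈ 2.96 mm/hr; total ≈ 20 mm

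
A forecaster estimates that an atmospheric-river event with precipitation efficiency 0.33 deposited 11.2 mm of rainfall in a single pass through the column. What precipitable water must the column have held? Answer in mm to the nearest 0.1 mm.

PW ≈ 33.9 mm

PW = rainfall / ε = 11.2 / 0.33 = 33.9 mm.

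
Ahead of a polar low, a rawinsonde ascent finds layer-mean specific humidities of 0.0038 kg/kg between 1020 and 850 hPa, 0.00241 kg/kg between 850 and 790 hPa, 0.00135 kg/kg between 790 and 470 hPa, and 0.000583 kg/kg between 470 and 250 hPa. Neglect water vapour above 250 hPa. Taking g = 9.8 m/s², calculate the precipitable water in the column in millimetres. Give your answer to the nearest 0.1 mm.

Precipitable water is the column-integrated vapour mass per unit area: PW = (1/g) Σ q̄ Δp, with q in kg/kg and Δp in Pa (1 kg/m² of water = 1 mm).
Layer 1020–850 hPa: Δp = 170 hPa = 17000 Pa, q̄ = 0.0038 kg/kg → 0.0038 × 17000 / 9.8 = 6.59 mm
Layer 850–790 hPa: Δp = 60 hPa = 6000 Pa, q̄ = 0.00241 kg/kg → 0.00241 × 6000 / 9.8 = 1.48 mm
Layer 790–470 hPa: Δp = 320 hPa = 32000 Pa, q̄ = 0.00135 kg/kg → 0.00135 × 32000 / 9.8 = 4.41 mm
Layer 470–250 hPa: Δp = 220 hPa = 22000 Pa, q̄ = 0.000583 kg/kg → 0.000583 × 22000 / 9.8 = 1.31 mm
PW = 6.59 + 1.48 + 4.41 + 1.31 = 13.79 ≈ 13.8 mm.

PW ≈ 13.8 mm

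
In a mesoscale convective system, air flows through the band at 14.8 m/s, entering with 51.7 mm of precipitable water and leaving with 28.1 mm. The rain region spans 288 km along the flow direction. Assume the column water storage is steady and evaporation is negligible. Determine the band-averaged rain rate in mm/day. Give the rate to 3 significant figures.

Column moisture flux per unit crosswind length is F = V × PW.
Inflow: F_in = 14.8 × 51.7 = 765.16 mm·m/s
Outflow: F_out = 14.8 × 28.1 = 415.88 mm·m/s
Steady-state rate R = (F_in − F_out)/L = (765.16 − 415.88) / 288000 m = 1.213e-03 mm/s.
R = 1.213e-03 × 3600 × 24 = 105 mm/day.

R ≈ 105 mm/day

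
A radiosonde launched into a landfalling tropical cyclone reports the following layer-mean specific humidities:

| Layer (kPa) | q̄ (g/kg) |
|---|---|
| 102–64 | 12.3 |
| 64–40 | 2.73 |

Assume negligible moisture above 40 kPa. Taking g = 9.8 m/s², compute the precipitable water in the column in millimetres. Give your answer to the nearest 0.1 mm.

PW ≈ 54.4 mm

Precipitable water is the column-integrated vapour mass per unit area: PW = (1/g) Σ q̄ Δp, with q in kg/kg and Δp in Pa (1 kg/m² of water = 1 mm).
Layer 102–64 kPa: Δp = 380 hPa = 38000 Pa, q̄ = 0.0123 kg/kg → 0.0123 × 38000 / 9.8 = 47.69 mm
Layer 64–40 kPa: Δp = 240 hPa = 24000 Pa, q̄ = 0.00273 kg/kg → 0.00273 × 24000 / 9.8 = 6.69 mm
PW = 47.69 + 6.69 = 54.38 ≈ 54.4 mm.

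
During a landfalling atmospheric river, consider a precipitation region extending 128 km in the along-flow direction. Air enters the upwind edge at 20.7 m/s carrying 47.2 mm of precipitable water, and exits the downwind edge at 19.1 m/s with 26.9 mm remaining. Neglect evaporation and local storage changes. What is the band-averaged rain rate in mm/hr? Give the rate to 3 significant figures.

Column moisture flux per unit crosswind length is F = V × PW.
Inflow: F_in = 20.7 × 47.2 = 977.04 mm·m/s
Outflow: F_out = 19.1 × 26.9 = 513.79 mm·m/s
Steady-state rate R = (F_in − F_out)/L = (977.04 − 513.79) / 128000 m = 3.619e-03 mm/s.
R = 3.619e-03 × 3600 = 13.0 mm/hr.

R ≈ 13.0 mm/hr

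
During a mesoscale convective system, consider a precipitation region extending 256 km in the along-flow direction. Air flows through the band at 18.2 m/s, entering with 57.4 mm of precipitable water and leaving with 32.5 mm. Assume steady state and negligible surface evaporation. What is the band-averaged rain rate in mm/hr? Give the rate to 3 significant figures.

Column moisture flux per unit crosswind length is F = V × PW.
Inflow: F_in = 18.2 × 57.4 = 1044.68 mm·m/s
Outflow: F_out = 18.2 × 32.5 = 591.5 mm·m/s
Steady-state rate R = (F_in − F_out)/L = (1044.68 − 591.5) / 256000 m = 1.770e-03 mm/s.
R = 1.770e-03 × 3600 = 6.37 mm/hr.

R ≈ 6.37 mm/hr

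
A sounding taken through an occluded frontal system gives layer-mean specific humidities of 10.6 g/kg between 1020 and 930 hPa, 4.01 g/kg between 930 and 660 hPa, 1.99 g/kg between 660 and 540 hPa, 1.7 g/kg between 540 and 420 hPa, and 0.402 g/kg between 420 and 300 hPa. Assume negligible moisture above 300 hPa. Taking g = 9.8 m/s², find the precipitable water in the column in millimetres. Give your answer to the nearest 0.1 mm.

PW ≈ 25.8 mm

Precipitable water is the column-integrated vapour mass per unit area: PW = (1/g) Σ q̄ Δp, with q in kg/kg and Δp in Pa (1 kg/m² of water = 1 mm).
Layer 1020–930 hPa: Δp = 90 hPa = 9000 Pa, q̄ = 0.0106 kg/kg → 0.0106 × 9000 / 9.8 = 9.73 mm
Layer 930–660 hPa: Δp = 270 hPa = 27000 Pa, q̄ = 0.00401 kg/kg → 0.00401 × 27000 / 9.8 = 11.05 mm
Layer 660–540 hPa: Δp = 120 hPa = 12000 Pa, q̄ = 0.00199 kg/kg → 0.00199 × 12000 / 9.8 = 2.44 mm
Layer 540–420 hPa: Δp = 120 hPa = 12000 Pa, q̄ = 0.0017 kg/kg → 0.0017 × 12000 / 9.8 = 2.08 mm
Layer 420–300 hPa: Δp = 120 hPa = 12000 Pa, q̄ = 0.000402 kg/kg → 0.000402 × 12000 / 9.8 = 0.49 mm
PW = 9.73 + 11.05 + 2.44 + 2.08 + 0.49 = 25.79 ≈ 25.8 mm.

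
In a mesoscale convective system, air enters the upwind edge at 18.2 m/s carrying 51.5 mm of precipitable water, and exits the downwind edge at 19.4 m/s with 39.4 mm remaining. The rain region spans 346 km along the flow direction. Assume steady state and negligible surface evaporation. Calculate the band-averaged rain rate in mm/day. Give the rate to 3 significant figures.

R ≈ 43.2 mm/day

Column moisture flux per unit crosswind length is F = V × PW.
Inflow: F_in = 18.2 × 51.5 = 937.3 mm·m/s
Outflow: F_out = 19.4 × 39.4 = 764.36 mm·m/s
Steady-state rate R = (F_in − F_out)/L = (937.3 − 764.36) / 346000 m = 4.998e-04 mm/s.
R = 4.998e-04 × 3600 × 24 = 43.2 mm/day.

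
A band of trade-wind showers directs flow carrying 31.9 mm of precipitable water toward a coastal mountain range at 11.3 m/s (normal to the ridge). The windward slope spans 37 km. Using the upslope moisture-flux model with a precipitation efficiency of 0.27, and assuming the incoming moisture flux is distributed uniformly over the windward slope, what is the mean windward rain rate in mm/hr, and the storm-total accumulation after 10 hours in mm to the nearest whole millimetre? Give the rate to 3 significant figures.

R ≈ 9.47 mm/hr; total ≈ 95 mm

Incoming column moisture flux per unit ridge length: F = V × PW = 11.3 × 31.9 = 360.47 mm·m/s.
Spread over the 37 km slope with efficiency ε = 0.27: R = ε·F/W = 0.27 × 360.47 / 37000 m = 2.630e-03 mm/s.
R = 2.630e-03 × 3600 = 9.47 mm/hr.
Over 10 h: total = 9.47 × 10 = 94.7 ≈ 95 mm.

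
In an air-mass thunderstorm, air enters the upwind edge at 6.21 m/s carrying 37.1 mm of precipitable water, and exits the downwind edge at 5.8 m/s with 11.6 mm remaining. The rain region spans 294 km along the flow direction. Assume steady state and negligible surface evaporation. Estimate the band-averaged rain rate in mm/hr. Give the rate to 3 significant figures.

Column moisture flux per unit crosswind length is F = V × PW.
Inflow: F_in = 6.21 × 37.1 = 230.391 mm·m/s
Outflow: F_out = 5.8 × 11.6 = 67.28 mm·m/s
Steady-state rate R = (F_in − F_out)/L = (230.391 − 67.28) / 294000 m = 5.548e-04 mm/s.
R = 5.548e-04 × 3600 = 2.00 mm/hr.

R ≈ 2.00 mm/hr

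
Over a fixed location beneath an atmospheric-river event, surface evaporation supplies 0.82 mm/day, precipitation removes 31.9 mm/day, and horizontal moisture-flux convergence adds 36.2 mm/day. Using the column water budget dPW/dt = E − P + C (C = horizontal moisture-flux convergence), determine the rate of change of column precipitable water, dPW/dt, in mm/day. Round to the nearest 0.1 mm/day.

dPW/dt = E − P + C = 0.82 − 31.9 + (36.2) = 5.1 mm/day.

dPW/dt ≈ 5.1 mm/day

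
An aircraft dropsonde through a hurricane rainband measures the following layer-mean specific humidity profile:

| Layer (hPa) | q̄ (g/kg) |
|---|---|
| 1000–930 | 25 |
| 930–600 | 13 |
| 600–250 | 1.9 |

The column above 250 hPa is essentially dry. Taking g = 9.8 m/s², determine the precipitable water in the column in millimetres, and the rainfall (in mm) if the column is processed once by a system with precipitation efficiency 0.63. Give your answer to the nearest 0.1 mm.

PW ≈ 68.4 mm; rainfall ≈ 43.1 mm

Precipitable water is the column-integrated vapour mass per unit area: PW = (1/g) Σ q̄ Δp, with q in kg/kg and Δp in Pa (1 kg/m² of water = 1 mm).
Layer 1000–930 hPa: Δp = 70 hPa = 7000 Pa, q̄ = 0.025 kg/kg → 0.025 × 7000 / 9.8 = 17.86 mm
Layer 930–600 hPa: Δp = 330 hPa = 33000 Pa, q̄ = 0.013 kg/kg → 0.013 × 33000 / 9.8 = 43.78 mm
Layer 600–250 hPa: Δp = 350 hPa = 35000 Pa, q̄ = 0.0019 kg/kg → 0.0019 × 35000 / 9.8 = 6.79 mm
PW = 17.86 + 43.78 + 6.79 = 68.43 ≈ 68.4 mm.
Rainfall = ε × PW = 0.63 × 68.4 = 43.1 mm.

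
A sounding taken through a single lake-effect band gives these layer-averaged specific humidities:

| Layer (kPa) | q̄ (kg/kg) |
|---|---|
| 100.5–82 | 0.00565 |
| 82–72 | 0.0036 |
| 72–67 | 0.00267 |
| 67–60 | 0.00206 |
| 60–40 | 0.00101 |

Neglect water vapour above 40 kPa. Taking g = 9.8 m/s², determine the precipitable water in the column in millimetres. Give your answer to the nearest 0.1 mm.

PW ≈ 19.2 mm

Precipitable water is the column-integrated vapour mass per unit area: PW = (1/g) Σ q̄ Δp, with q in kg/kg and Δp in Pa (1 kg/m² of water = 1 mm).
Layer 100.5–82 kPa: Δp = 185 hPa = 18500 Pa, q̄ = 0.00565 kg/kg → 0.00565 × 18500 / 9.8 = 10.67 mm
Layer 82–72 kPa: Δp = 100 hPa = 10000 Pa, q̄ = 0.0036 kg/kg → 0.0036 × 10000 / 9.8 = 3.67 mm
Layer 72–67 kPa: Δp = 50 hPa = 5000 Pa, q̄ = 0.00267 kg/kg → 0.00267 × 5000 / 9.8 = 1.36 mm
Layer 67–60 kPa: Δp = 70 hPa = 7000 Pa, q̄ = 0.00206 kg/kg → 0.00206 × 7000 / 9.8 = 1.47 mm
Layer 60–40 kPa: Δp = 200 hPa = 20000 Pa, q̄ = 0.00101 kg/kg → 0.00101 × 20000 / 9.8 = 2.06 mm
PW = 10.67 + 3.67 + 1.36 + 1.47 + 2.06 = 19.23 ≈ 19.2 mm.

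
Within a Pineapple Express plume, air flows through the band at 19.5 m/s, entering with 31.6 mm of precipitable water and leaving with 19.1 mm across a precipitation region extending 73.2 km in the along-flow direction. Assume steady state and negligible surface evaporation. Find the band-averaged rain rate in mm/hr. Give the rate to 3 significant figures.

Column moisture flux per unit crosswind length is F = V × PW.
Inflow: F_in = 19.5 × 31.6 = 616.2 mm·m/s
Outflow: F_out = 19.5 × 19.1 = 372.45 mm·m/s
Steady-state rate R = (F_in − F_out)/L = (616.2 − 372.45) / 73200 m = 3.330e-03 mm/s.
R = 3.330e-03 × 3600 = 12.0 mm/hr.

R ≈ 12.0 mm/hr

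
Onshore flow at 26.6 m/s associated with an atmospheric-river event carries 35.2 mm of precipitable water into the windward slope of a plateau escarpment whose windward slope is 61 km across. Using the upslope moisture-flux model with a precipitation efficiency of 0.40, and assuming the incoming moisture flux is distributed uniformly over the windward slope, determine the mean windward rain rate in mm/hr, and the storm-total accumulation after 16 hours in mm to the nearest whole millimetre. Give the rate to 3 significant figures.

R ≈ 22.1 mm/hr; total ≈ 354 mm

Incoming column moisture flux per unit ridge length: F = V × PW = 26.6 × 35.2 = 936.32 mm·m/s.
Spread over the 61 km slope with efficiency ε = 0.40: R = ε·F/W = 0.40 × 936.32 / 61000 m = 6.140e-03 mm/s.
R = 6.140e-03 × 3600 = 22.1 mm/hr.
Over 16 h: total = 22.1 × 16 = 353.6 ≈ 354 mm.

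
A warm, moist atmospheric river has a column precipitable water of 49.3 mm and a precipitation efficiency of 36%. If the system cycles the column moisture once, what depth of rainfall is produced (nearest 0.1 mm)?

Rainfall = ε × PW = 0.36 × 49.3 = 17.7 mm.

rainfall ≈ 17.7 mm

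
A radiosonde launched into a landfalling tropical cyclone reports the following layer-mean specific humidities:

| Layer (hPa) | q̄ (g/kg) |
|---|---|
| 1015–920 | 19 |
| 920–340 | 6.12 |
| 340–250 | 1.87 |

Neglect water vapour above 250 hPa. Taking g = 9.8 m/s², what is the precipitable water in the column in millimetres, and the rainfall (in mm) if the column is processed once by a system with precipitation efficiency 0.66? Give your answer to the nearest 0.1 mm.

PW ≈ 56.4 mm; rainfall ≈ 37.2 mm

Precipitable water is the column-integrated vapour mass per unit area: PW = (1/g) Σ q̄ Δp, with q in kg/kg and Δp in Pa (1 kg/m² of water = 1 mm).
Layer 1015–920 hPa: Δp = 95 hPa = 9500 Pa, q̄ = 0.019 kg/kg → 0.019 × 9500 / 9.8 = 18.42 mm
Layer 920–340 hPa: Δp = 580 hPa = 58000 Pa, q̄ = 0.00612 kg/kg → 0.00612 × 58000 / 9.8 = 36.22 mm
Layer 340–250 hPa: Δp = 90 hPa = 9000 Pa, q̄ = 0.00187 kg/kg → 0.00187 × 9000 / 9.8 = 1.72 mm
PW = 18.42 + 36.22 + 1.72 = 56.36 ≈ 56.4 mm.
Rainfall = ε × PW = 0.66 × 56.4 = 37.2 mm.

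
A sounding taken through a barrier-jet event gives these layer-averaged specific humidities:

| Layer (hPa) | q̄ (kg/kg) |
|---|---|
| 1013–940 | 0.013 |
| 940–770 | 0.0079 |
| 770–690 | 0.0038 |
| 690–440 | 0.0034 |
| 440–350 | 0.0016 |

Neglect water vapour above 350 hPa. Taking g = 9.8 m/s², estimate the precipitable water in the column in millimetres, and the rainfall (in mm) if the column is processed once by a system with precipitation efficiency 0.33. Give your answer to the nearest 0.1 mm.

Precipitable water is the column-integrated vapour mass per unit area: PW = (1/g) Σ q̄ Δp, with q in kg/kg and Δp in Pa (1 kg/m² of water = 1 mm).
Layer 1013–940 hPa: Δp = 73 hPa = 7300 Pa, q̄ = 0.013 kg/kg → 0.013 × 7300 / 9.8 = 9.68 mm
Layer 940–770 hPa: Δp = 170 hPa = 17000 Pa, q̄ = 0.0079 kg/kg → 0.0079 × 17000 / 9.8 = 13.70 mm
Layer 770–690 hPa: Δp = 80 hPa = 8000 Pa, q̄ = 0.0038 kg/kg → 0.0038 × 8000 / 9.8 = 3.10 mm
Layer 690–440 hPa: Δp = 250 hPa = 25000 Pa, q̄ = 0.0034 kg/kg → 0.0034 × 25000 / 9.8 = 8.67 mm
Layer 440–350 hPa: Δp = 90 hPa = 9000 Pa, q̄ = 0.0016 kg/kg → 0.0016 × 9000 / 9.8 = 1.47 mm
PW = 9.68 + 13.70 + 3.10 + 8.67 + 1.47 = 36.62 ≈ 36.6 mm.
Rainfall = ε × PW = 0.33 × 36.6 = 12.1 mm.

PW ≈ 36.6 mm; rainfall ≈ 12.1 mm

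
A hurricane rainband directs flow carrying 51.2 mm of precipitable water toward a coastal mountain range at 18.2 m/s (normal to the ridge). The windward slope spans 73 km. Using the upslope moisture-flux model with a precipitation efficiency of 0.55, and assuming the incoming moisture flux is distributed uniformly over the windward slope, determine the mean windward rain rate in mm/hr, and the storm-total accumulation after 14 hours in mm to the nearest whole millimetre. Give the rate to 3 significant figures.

Incoming column moisture flux per unit ridge length: F = V × PW = 18.2 × 51.2 = 931.84 mm·m/s.
Spread over the 73 km slope with efficiency ε = 0.55: R = ε·F/W = 0.55 × 931.84 / 73000 m = 7.021e-03 mm/s.
R = 7.021e-03 × 3600 = 25.3 mm/hr.
Over 14 h: total = 25.3 × 14 = 354.2 ≈ 354 mm.

R ≈ 25.3 mm/hr; total ≈ 354 mm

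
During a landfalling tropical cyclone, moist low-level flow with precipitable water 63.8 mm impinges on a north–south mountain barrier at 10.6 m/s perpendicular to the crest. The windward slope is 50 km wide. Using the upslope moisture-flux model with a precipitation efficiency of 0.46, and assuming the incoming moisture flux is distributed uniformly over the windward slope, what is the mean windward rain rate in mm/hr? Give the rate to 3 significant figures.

R ≈ 22.4 mm/hr

Incoming column moisture flux per unit ridge length: F = V × PW = 10.6 × 63.8 = 676.28 mm·m/s.
Spread over the 50 km slope with efficiency ε = 0.46: R = ε·F/W = 0.46 × 676.28 / 50000 m = 6.222e-03 mm/s.
R = 6.222e-03 × 3600 = 22.4 mm/hr.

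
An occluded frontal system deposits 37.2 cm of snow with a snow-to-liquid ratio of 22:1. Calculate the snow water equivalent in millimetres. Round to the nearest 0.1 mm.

SWE = snow depth / ratio = 37.2 cm / 22 = 1.691 cm = 16.9 mm.

SWE ≈ 16.9 mm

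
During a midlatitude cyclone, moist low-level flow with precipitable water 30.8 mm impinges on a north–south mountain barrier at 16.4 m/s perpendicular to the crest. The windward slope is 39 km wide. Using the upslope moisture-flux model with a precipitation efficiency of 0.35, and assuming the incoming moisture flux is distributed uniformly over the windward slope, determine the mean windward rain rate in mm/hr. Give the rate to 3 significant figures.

R ≈ 16.3 mm/hr

Incoming column moisture flux per unit ridge length: F = V × PW = 16.4 × 30.8 = 505.12 mm·m/s.
Spread over the 39 km slope with efficiency ε = 0.35: R = ε·F/W = 0.35 × 505.12 / 39000 m = 4.533e-03 mm/s.
R = 4.533e-03 × 3600 = 16.3 mm/hr.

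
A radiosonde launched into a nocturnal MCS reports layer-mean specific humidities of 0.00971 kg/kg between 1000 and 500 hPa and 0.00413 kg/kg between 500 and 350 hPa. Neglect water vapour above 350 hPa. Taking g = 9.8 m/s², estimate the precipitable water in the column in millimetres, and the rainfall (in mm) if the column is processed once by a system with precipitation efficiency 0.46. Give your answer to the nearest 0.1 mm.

Precipitable water is the column-integrated vapour mass per unit area: PW = (1/g) Σ q̄ Δp, with q in kg/kg and Δp in Pa (1 kg/m² of water = 1 mm).
Layer 1000–500 hPa: Δp = 500 hPa = 50000 Pa, q̄ = 0.00971 kg/kg → 0.00971 × 50000 / 9.8 = 49.54 mm
Layer 500–350 hPa: Δp = 150 hPa = 15000 Pa, q̄ = 0.00413 kg/kg → 0.00413 × 15000 / 9.8 = 6.32 mm
PW = 49.54 + 6.32 = 55.86 ≈ 55.9 mm.
Rainfall = ε × PW = 0.46 × 55.9 = 25.7 mm.

PW ≈ 55.9 mm; rainfall ≈ 25.7 mm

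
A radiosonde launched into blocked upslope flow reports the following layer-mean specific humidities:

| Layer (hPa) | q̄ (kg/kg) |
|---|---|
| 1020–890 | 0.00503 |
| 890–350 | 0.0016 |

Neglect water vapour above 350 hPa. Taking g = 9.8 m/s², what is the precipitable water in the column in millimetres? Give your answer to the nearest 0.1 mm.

PW ≈ 15.5 mm

Precipitable water is the column-integrated vapour mass per unit area: PW = (1/g) Σ q̄ Δp, with q in kg/kg and Δp in Pa (1 kg/m² of water = 1 mm).
Layer 1020–890 hPa: Δp = 130 hPa = 13000 Pa, q̄ = 0.00503 kg/kg → 0.00503 × 13000 / 9.8 = 6.67 mm
Layer 890–350 hPa: Δp = 540 hPa = 54000 Pa, q̄ = 0.0016 kg/kg → 0.0016 × 54000 / 9.8 = 8.82 mm
PW = 6.67 + 8.82 = 15.49 ≈ 15.5 mm.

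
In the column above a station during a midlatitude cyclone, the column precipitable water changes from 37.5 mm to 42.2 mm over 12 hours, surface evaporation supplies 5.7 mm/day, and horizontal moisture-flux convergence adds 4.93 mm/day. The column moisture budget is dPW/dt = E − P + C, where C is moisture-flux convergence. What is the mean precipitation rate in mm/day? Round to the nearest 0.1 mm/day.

dPW/dt = (42.2 − 37.5) mm / (12/24 day) = +9.400 mm/day.
P = E + C − dPW/dt = 5.7 + (4.93) − (+9.400) = 1.2 mm/day.

P ≈ 1.2 mm/day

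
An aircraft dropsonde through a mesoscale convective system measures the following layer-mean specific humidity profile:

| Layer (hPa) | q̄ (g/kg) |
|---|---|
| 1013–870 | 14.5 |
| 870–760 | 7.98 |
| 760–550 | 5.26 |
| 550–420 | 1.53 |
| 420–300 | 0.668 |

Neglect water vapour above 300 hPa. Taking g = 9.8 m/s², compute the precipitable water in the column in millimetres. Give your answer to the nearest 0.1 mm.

Precipitable water is the column-integrated vapour mass per unit area: PW = (1/g) Σ q̄ Δp, with q in kg/kg and Δp in Pa (1 kg/m² of water = 1 mm).
Layer 1013–870 hPa: Δp = 143 hPa = 14300 Pa, q̄ = 0.0145 kg/kg → 0.0145 × 14300 / 9.8 = 21.16 mm
Layer 870–760 hPa: Δp = 110 hPa = 11000 Pa, q̄ = 0.00798 kg/kg → 0.00798 × 11000 / 9.8 = 8.96 mm
Layer 760–550 hPa: Δp = 210 hPa = 21000 Pa, q̄ = 0.00526 kg/kg → 0.00526 × 21000 / 9.8 = 11.27 mm
Layer 550–420 hPa: Δp = 130 hPa = 13000 Pa, q̄ = 0.00153 kg/kg → 0.00153 × 13000 / 9.8 = 2.03 mm
Layer 420–300 hPa: Δp = 120 hPa = 12000 Pa, q̄ = 0.000668 kg/kg → 0.000668 × 12000 / 9.8 = 0.82 mm
PW = 21.16 + 8.96 + 11.27 + 2.03 + 0.82 = 44.24 ≈ 44.2 mm.

PW ≈ 44.2 mm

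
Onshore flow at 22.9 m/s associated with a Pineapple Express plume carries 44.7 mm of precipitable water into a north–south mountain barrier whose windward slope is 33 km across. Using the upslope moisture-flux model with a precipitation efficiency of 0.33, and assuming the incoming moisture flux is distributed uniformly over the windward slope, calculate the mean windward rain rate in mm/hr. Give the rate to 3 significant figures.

Incoming column moisture flux per unit ridge length: F = V × PW = 22.9 × 44.7 = 1023.63 mm·m/s.
Spread over the 33 km slope with efficiency ε = 0.33: R = ε·F/W = 0.33 × 1023.63 / 33000 m = 1.024e-02 mm/s.
R = 1.024e-02 × 3600 = 36.9 mm/hr.

R ≈ 36.9 mm/hr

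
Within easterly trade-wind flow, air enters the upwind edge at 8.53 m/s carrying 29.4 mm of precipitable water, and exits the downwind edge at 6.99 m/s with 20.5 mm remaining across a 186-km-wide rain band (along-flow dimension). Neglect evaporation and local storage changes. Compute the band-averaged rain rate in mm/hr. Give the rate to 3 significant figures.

Column moisture flux per unit crosswind length is F = V × PW.
Inflow: F_in = 8.53 × 29.4 = 250.782 mm·m/s
Outflow: F_out = 6.99 × 20.5 = 143.295 mm·m/s
Steady-state rate R = (F_in − F_out)/L = (250.782 − 143.295) / 186000 m = 5.779e-04 mm/s.
R = 5.779e-04 × 3600 = 2.08 mm/hr.

R ≈ 2.08 mm/hr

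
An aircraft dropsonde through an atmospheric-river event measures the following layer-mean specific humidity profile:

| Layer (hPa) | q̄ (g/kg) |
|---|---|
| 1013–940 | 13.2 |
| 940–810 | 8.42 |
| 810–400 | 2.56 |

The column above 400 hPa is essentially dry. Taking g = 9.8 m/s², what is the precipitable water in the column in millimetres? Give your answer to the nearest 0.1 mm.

PW ≈ 31.7 mm

Precipitable water is the column-integrated vapour mass per unit area: PW = (1/g) Σ q̄ Δp, with q in kg/kg and Δp in Pa (1 kg/m² of water = 1 mm).
Layer 1013–940 hPa: Δp = 73 hPa = 7300 Pa, q̄ = 0.0132 kg/kg → 0.0132 × 7300 / 9.8 = 9.83 mm
Layer 940–810 hPa: Δp = 130 hPa = 13000 Pa, q̄ = 0.00842 kg/kg → 0.00842 × 13000 / 9.8 = 11.17 mm
Layer 810–400 hPa: Δp = 410 hPa = 41000 Pa, q̄ = 0.00256 kg/kg → 0.00256 × 41000 / 9.8 = 10.71 mm
PW = 9.83 + 11.17 + 10.71 = 31.71 ≈ 31.7 mm.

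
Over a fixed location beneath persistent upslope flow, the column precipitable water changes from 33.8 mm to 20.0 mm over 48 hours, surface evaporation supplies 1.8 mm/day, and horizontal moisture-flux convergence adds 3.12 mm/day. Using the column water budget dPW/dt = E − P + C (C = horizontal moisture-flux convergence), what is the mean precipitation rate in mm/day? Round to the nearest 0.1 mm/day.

dPW/dt = (20.0 − 33.8) mm / (48/24 day) = -6.900 mm/day.
P = E + C − dPW/dt = 1.8 + (3.12) − (-6.900) = 11.8 mm/day.

P ≈ 11.8 mm/day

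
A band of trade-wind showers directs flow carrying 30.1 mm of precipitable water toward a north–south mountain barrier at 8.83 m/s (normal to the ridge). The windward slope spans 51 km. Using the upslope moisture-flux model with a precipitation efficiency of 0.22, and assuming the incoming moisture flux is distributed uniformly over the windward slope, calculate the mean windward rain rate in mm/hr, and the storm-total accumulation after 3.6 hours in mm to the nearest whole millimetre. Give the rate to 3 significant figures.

Incoming column moisture flux per unit ridge length: F = V × PW = 8.83 × 30.1 = 265.783 mm·m/s.
Spread over the 51 km slope with efficiency ε = 0.22: R = ε·F/W = 0.22 × 265.783 / 51000 m = 1.147e-03 mm/s.
R = 1.147e-03 × 3600 = 4.13 mm/hr.
Over 3.6 h: total = 4.13 × 3.6 = 14.868 ≈ 15 mm.

R ≈ 4.13 mm/hr; total ≈ 15 mm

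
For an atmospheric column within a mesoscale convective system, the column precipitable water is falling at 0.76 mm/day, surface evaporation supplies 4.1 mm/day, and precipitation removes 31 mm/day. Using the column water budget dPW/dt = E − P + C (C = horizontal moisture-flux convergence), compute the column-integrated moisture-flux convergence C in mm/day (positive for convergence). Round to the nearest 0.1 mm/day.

dPW/dt = -0.76 mm/day.
C = dPW/dt − E + P = (-0.76) − 4.1 + 31 = 26.1 mm/day.

C ≈ 26.1 mm/day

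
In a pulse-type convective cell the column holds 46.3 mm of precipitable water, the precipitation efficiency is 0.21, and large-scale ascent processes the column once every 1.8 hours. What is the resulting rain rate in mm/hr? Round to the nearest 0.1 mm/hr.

R ≈ 5.4 mm/hr

Each overturning extracts ε × PW = 0.21 × 46.3 = 9.723 mm.
Rate = ε·PW / τ = 9.723 / 1.8 h = 5.4 mm/hr.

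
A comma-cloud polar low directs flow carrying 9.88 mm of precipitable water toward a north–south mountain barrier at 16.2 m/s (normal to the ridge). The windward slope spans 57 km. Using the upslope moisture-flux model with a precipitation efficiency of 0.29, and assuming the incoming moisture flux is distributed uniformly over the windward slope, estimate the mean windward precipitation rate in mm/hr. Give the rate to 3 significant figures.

Incoming column moisture flux per unit ridge length: F = V × PW = 16.2 × 9.88 = 160.056 mm·m/s.
Spread over the 57 km slope with efficiency ε = 0.29: R = ε·F/W = 0.29 × 160.056 / 57000 m = 8.143e-04 mm/s.
R = 8.143e-04 × 3600 = 2.93 mm/hr.

R ≈ 2.93 mm/hr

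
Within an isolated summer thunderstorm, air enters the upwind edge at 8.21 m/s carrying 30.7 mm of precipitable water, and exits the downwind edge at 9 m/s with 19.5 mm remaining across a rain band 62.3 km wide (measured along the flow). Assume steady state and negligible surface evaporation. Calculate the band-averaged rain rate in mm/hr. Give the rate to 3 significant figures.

Column moisture flux per unit crosswind length is F = V × PW.
Inflow: F_in = 8.21 × 30.7 = 252.047 mm·m/s
Outflow: F_out = 9 × 19.5 = 175.5 mm·m/s
Steady-state rate R = (F_in − F_out)/L = (252.047 − 175.5) / 62300 m = 1.229e-03 mm/s.
R = 1.229e-03 × 3600 = 4.42 mm/hr.

R ≈ 4.42 mm/hr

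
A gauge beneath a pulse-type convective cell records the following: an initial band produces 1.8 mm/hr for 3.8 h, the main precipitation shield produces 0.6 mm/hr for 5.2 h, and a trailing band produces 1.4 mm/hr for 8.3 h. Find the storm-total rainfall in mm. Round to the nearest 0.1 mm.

Total = Σ Rᵢ Δtᵢ = 1.8 × 3.8 + 0.6 × 5.2 + 1.4 × 8.3
      = 6.84 + 3.12 + 11.62 = 21.6 mm.

total ≈ 21.6 mm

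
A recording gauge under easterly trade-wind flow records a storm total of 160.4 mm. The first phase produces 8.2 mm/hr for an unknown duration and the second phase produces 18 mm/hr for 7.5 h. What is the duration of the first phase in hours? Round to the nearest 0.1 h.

duration ≈ 3.1 h

Known phases: 18 × 7.5 = 135 mm.
Remaining depth = 160.4 − 135 = 25.4 mm.
Duration = 25.4 / 8.2 = 3.1 h.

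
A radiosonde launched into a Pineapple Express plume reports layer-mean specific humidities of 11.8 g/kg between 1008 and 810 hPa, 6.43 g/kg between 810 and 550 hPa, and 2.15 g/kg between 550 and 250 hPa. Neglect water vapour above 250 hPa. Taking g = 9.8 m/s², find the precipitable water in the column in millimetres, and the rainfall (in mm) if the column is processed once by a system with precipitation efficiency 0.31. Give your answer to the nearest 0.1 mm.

PW ≈ 47.5 mm; rainfall ≈ 14.7 mm

Precipitable water is the column-integrated vapour mass per unit area: PW = (1/g) Σ q̄ Δp, with q in kg/kg and Δp in Pa (1 kg/m² of water = 1 mm).
Layer 1008–810 hPa: Δp = 198 hPa = 19800 Pa, q̄ = 0.0118 kg/kg → 0.0118 × 19800 / 9.8 = 23.84 mm
Layer 810–550 hPa: Δp = 260 hPa = 26000 Pa, q̄ = 0.00643 kg/kg → 0.00643 × 26000 / 9.8 = 17.06 mm
Layer 550–250 hPa: Δp = 300 hPa = 30000 Pa, q̄ = 0.00215 kg/kg → 0.00215 × 30000 / 9.8 = 6.58 mm
PW = 23.84 + 17.06 + 6.58 = 47.48 ≈ 47.5 mm.
Rainfall = ε × PW = 0.31 × 47.5 = 14.7 mm.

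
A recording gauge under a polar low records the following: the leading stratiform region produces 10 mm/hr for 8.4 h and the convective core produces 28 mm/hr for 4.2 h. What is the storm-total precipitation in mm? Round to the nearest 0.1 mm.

Total = Σ Rᵢ Δtᵢ = 10 × 8.4 + 28 × 4.2
      = 84 + 117.6 = 201.6 mm.

total ≈ 201.6 mm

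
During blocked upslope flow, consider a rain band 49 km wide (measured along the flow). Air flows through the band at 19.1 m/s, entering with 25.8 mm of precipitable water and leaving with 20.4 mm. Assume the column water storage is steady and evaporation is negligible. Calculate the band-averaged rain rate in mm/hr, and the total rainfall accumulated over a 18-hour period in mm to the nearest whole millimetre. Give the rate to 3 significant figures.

Column moisture flux per unit crosswind length is F = V × PW.
Inflow: F_in = 19.1 × 25.8 = 492.78 mm·m/s
Outflow: F_out = 19.1 × 20.4 = 389.64 mm·m/s
Steady-state rate R = (F_in − F_out)/L = (492.78 − 389.64) / 49000 m = 2.105e-03 mm/s.
R = 2.105e-03 × 3600 = 7.58 mm/hr.
Over 18 h: total = 7.58 × 18 = 136.44 ≈ 136 mm.

R ≈ 7.58 mm/hr; total ≈ 136 mm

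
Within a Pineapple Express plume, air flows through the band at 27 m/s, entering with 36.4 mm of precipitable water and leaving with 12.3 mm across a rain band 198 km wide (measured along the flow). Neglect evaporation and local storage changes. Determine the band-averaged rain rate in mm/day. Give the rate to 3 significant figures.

R ≈ 284 mm/day

Column moisture flux per unit crosswind length is F = V × PW.
Inflow: F_in = 27 × 36.4 = 982.8 mm·m/s
Outflow: F_out = 27 × 12.3 = 332.1 mm·m/s
Steady-state rate R = (F_in − F_out)/L = (982.8 − 332.1) / 198000 m = 3.286e-03 mm/s.
R = 3.286e-03 × 3600 × 24 = 284 mm/day.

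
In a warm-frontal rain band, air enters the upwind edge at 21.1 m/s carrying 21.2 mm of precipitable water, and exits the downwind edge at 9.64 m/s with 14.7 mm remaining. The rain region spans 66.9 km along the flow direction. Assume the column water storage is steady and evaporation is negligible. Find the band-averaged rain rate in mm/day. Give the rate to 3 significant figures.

Column moisture flux per unit crosswind length is F = V × PW.
Inflow: F_in = 21.1 × 21.2 = 447.32 mm·m/s
Outflow: F_out = 9.64 × 14.7 = 141.708 mm·m/s
Steady-state rate R = (F_in − F_out)/L = (447.32 − 141.708) / 66900 m = 4.568e-03 mm/s.
R = 4.568e-03 × 3600 × 24 = 395 mm/day.

R ≈ 395 mm/day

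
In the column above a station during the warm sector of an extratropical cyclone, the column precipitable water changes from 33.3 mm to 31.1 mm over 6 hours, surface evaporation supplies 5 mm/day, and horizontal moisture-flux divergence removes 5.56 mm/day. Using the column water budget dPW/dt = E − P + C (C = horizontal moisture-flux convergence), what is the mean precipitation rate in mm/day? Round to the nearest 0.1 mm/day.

P ≈ 8.2 mm/day

dPW/dt = (31.1 − 33.3) mm / (6/24 day) = -8.800 mm/day.
P = E + C − dPW/dt = 5 + (-5.56) − (-8.800) = 8.2 mm/day.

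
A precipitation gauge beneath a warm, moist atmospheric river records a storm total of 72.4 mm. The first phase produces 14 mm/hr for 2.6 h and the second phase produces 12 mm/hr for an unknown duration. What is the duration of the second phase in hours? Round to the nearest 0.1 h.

duration ≈ 3.0 h

Known phases: 14 × 2.6 = 36.4 mm.
Remaining depth = 72.4 − 36.4 = 36 mm.
Duration = 36 / 12 = 3.0 h.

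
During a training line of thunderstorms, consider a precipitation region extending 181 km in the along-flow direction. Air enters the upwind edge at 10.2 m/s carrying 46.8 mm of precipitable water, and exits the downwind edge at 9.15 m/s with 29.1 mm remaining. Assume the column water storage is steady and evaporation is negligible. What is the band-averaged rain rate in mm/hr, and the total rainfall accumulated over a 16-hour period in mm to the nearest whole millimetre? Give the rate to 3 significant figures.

Column moisture flux per unit crosswind length is F = V × PW.
Inflow: F_in = 10.2 × 46.8 = 477.36 mm·m/s
Outflow: F_out = 9.15 × 29.1 = 266.265 mm·m/s
Steady-state rate R = (F_in − F_out)/L = (477.36 − 266.265) / 181000 m = 1.166e-03 mm/s.
R = 1.166e-03 × 3600 = 4.20 mm/hr.
Over 16 h: total = 4.20 × 16 = 67.2 ≈ 67 mm.

R ≈ 4.20 mm/hr; total ≈ 67 mm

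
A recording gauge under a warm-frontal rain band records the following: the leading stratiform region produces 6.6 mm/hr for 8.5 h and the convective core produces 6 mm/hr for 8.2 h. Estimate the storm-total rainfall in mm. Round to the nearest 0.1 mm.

total ≈ 105.3 mm

Total = Σ Rᵢ Δtᵢ = 6.6 × 8.5 + 6 × 8.2
      = 56.1 + 49.2 = 105.3 mm.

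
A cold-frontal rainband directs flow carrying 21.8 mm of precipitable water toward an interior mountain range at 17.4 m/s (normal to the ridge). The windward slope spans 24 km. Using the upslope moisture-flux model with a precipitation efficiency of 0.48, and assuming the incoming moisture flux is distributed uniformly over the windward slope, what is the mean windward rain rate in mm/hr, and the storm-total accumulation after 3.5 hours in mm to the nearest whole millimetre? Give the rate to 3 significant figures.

R ≈ 27.3 mm/hr; total ≈ 96 mm

Incoming column moisture flux per unit ridge length: F = V × PW = 17.4 × 21.8 = 379.32 mm·m/s.
Spread over the 24 km slope with efficiency ε = 0.48: R = ε·F/W = 0.48 × 379.32 / 24000 m = 7.586e-03 mm/s.
R = 7.586e-03 × 3600 = 27.3 mm/hr.
Over 3.5 h: total = 27.3 × 3.5 = 95.55 ≈ 96 mm.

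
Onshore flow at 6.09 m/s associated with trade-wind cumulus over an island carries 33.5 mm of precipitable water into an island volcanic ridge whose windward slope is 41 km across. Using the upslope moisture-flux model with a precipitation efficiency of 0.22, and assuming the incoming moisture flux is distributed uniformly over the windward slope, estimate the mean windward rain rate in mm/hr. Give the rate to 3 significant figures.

Incoming column moisture flux per unit ridge length: F = V × PW = 6.09 × 33.5 = 204.015 mm·m/s.
Spread over the 41 km slope with efficiency ε = 0.22: R = ε·F/W = 0.22 × 204.015 / 41000 m = 1.095e-03 mm/s.
R = 1.095e-03 × 3600 = 3.94 mm/hr.

R ≈ 3.94 mm/hr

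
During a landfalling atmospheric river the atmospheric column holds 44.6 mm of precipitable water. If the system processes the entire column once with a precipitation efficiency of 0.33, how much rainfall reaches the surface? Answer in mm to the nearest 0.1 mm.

rainfall ≈ 14.7 mm

Rainfall = ε × PW = 0.33 × 44.6 = 14.7 mm.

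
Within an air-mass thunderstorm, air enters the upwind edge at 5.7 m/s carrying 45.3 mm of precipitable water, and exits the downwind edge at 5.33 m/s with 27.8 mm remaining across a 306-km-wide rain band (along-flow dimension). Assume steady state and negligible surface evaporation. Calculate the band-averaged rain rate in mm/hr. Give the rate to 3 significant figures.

R ≈ 1.29 mm/hr

Column moisture flux per unit crosswind length is F = V × PW.
Inflow: F_in = 5.7 × 45.3 = 258.21 mm·m/s
Outflow: F_out = 5.33 × 27.8 = 148.174 mm·m/s
Steady-state rate R = (F_in − F_out)/L = (258.21 − 148.174) / 306000 m = 3.596e-04 mm/s.
R = 3.596e-04 × 3600 = 1.29 mm/hr.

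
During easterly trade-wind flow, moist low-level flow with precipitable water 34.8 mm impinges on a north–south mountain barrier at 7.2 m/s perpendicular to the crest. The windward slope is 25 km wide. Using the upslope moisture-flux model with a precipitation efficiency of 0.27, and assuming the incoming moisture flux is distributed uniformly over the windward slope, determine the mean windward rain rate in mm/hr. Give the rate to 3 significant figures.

R ≈ 9.74 mm/hr

Incoming column moisture flux per unit ridge length: F = V × PW = 7.2 × 34.8 = 250.56 mm·m/s.
Spread over the 25 km slope with efficiency ε = 0.27: R = ε·F/W = 0.27 × 250.56 / 25000 m = 2.706e-03 mm/s.
R = 2.706e-03 × 3600 = 9.74 mm/hr.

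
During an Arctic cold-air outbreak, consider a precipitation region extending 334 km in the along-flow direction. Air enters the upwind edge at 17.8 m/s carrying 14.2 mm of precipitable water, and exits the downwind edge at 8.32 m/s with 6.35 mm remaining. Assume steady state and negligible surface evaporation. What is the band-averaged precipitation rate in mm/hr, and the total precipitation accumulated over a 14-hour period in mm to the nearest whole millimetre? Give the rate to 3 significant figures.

Column moisture flux per unit crosswind length is F = V × PW.
Inflow: F_in = 17.8 × 14.2 = 252.76 mm·m/s
Outflow: F_out = 8.32 × 6.35 = 52.832 mm·m/s
Steady-state rate R = (F_in − F_out)/L = (252.76 − 52.832) / 334000 m = 5.986e-04 mm/s.
R = 5.986e-04 × 3600 = 2.15 mm/hr.
Over 14 h: total = 2.15 × 14 = 30.1 ≈ 30 mm.

R ≈ 2.15 mm/hr; total ≈ 30 mm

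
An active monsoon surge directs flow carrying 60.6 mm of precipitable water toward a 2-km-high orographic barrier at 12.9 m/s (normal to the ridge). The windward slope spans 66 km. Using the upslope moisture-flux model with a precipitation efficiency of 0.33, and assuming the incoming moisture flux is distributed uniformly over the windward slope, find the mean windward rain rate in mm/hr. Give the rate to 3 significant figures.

Incoming column moisture flux per unit ridge length: F = V × PW = 12.9 × 60.6 = 781.74 mm·m/s.
Spread over the 66 km slope with efficiency ε = 0.33: R = ε·F/W = 0.33 × 781.74 / 66000 m = 3.909e-03 mm/s.
R = 3.909e-03 × 3600 = 14.1 mm/hr.

R ≈ 14.1 mm/hr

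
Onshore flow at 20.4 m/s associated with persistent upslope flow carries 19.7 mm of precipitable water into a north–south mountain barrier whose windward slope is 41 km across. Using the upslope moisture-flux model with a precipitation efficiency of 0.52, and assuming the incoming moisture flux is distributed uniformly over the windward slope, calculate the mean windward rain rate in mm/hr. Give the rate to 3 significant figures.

R ≈ 18.3 mm/hr

Incoming column moisture flux per unit ridge length: F = V × PW = 20.4 × 19.7 = 401.88 mm·m/s.
Spread over the 41 km slope with efficiency ε = 0.52: R = ε·F/W = 0.52 × 401.88 / 41000 m = 5.097e-03 mm/s.
R = 5.097e-03 × 3600 = 18.3 mm/hr.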